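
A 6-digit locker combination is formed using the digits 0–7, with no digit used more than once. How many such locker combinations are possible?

20160

With no repetition, fill the 6 digits in order: 8 choices, then 7, down to 3.
That product is 8 × 7 × 6 × 5 × 4 × 3 = 20160.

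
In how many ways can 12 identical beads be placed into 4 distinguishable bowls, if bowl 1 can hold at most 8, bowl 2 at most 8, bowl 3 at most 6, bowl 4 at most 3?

Without the upper bounds there are C(15,3) = 455 ways to split 12 among 4 bowls.
Subtract solutions that violate a single cap (substitute x_i' = x_i − (cap_i+1)): x_1 ≥ 9 gives C(6,3) = 20; x_2 ≥ 9 gives C(6,3) = 20; x_3 ≥ 7 gives C(8,3) = 56; x_4 ≥ 4 gives C(11,3) = 165. Together 261.
Add back pairs where two caps are both exceeded: 0 + 0 + 0 + 0 + 0 + 4 = 4.
By inclusion–exclusion the count is 455 − 261 + 4 = 198.

198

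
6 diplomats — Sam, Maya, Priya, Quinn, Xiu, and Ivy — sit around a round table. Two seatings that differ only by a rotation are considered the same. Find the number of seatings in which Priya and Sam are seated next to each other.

48

Treat {Priya, Sam} as one unit (2 internal orders) and seat the resulting 5 units around the table: (4)! circular arrangements.
So 2 × (4)! = 2 × 24 = 48.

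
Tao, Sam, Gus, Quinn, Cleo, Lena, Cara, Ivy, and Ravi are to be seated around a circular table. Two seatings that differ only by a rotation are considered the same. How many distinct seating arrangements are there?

40320

Around a circle, 9 distinct people have 9!/9 = (8)! = 40320 rotationally distinct seatings.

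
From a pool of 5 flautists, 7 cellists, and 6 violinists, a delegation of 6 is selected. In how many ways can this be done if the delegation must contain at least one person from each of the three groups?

Total 6-person selections from all 18: C(18,6) = 18564.
Subtract selections that omit an entire group: no flautists → C(13,6) = 1716; no cellists → C(11,6) = 462; no violinists → C(12,6) = 924.
Add back selections omitting two groups (i.e. drawn from a single group): C(5,6) + C(7,6) + C(6,6) = 8.
By inclusion–exclusion: 18564 − 3102 + 8 = 15470.

15470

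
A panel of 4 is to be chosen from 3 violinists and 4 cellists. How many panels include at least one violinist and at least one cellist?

Total 4-person selections from all 7: C(7,4) = 35.
Subtract selections that omit an entire group: no violinists → C(4,4) = 1; no cellists → C(3,4) = 0.
Both groups omitted at once is impossible, so 35 − 1 = 34.

34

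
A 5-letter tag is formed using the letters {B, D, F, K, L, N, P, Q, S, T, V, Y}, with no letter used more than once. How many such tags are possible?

95040

This is a permutation of 5 out of 12: P(12,5) = 12!/7!.
That product is 12 × 11 × 10 × 9 × 8 = 95040.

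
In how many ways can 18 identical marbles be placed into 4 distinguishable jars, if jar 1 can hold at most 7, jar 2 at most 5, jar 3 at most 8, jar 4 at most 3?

Ignoring the caps, the number of non-negative solutions to x_1+…+x_4 = 18 is C(21,3) = 1330.
Subtract solutions that violate a single cap (substitute x_i' = x_i − (cap_i+1)): x_1 ≥ 8 gives C(13,3) = 286; x_2 ≥ 6 gives C(15,3) = 455; x_3 ≥ 9 gives C(12,3) = 220; x_4 ≥ 4 gives C(17,3) = 680. Together 1641.
Add back pairs where two caps are both exceeded: 35 + 4 + 84 + 20 + 165 + 56 = 364.
Subtract triples: 0 + 1 + 0 + 0 = 1.
By inclusion–exclusion the count is 1330 − 1641 + 364 − 1 = 52.

52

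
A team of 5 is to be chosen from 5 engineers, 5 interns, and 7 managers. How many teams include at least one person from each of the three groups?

With no constraint there are C(17,5) = 6188 possible selections.
Selections missing a whole group: no engineers → C(12,5) = 792; no interns → C(12,5) = 792; no managers → C(10,5) = 252.
Add back selections omitting two groups (i.e. drawn from a single group): C(5,5) + C(5,5) + C(7,5) = 23.
By inclusion–exclusion: 6188 − 1836 + 23 = 4375.

4375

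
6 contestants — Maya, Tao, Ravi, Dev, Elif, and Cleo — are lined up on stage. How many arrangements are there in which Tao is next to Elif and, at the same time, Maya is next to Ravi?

Treat {Tao,Elif} as one block (2 orders) and {Maya,Ravi} as another (2 orders).
That leaves 4 units to arrange: 2 × 2 × 4! = 4 × 24 = 96.

96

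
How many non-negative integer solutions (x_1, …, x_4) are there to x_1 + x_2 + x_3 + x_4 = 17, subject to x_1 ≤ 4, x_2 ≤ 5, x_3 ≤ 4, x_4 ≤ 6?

Without the upper bounds there are C(20,3) = 1140 ways to split 17 among 4 variables.
Subtract solutions that violate a single cap (substitute x_i' = x_i − (cap_i+1)): x_1 ≥ 5 gives C(15,3) = 455; x_2 ≥ 6 gives C(14,3) = 364; x_3 ≥ 5 gives C(15,3) = 455; x_4 ≥ 7 gives C(13,3) = 286. Together 1560.
Add back pairs where two caps are both exceeded: 84 + 120 + 56 + 84 + 35 + 56 = 435.
Subtract triples: 4 + 0 + 1 + 0 = 5.
By inclusion–exclusion the count is 1140 − 1560 + 435 − 5 = 10.

10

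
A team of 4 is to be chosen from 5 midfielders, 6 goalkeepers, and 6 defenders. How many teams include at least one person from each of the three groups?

1260

With no constraint there are C(17,4) = 2380 possible selections.
Subtract selections that omit an entire group: no midfielders → C(12,4) = 495; no goalkeepers → C(11,4) = 330; no defenders → C(11,4) = 330.
Add back selections omitting two groups (i.e. drawn from a single group): C(5,4) + C(6,4) + C(6,4) = 35.
By inclusion–exclusion: 2380 − 1155 + 35 = 1260.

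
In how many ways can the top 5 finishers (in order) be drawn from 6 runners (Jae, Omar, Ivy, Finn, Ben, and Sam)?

720

This is an ordered selection of 5 from 6: P(6,5).
That gives 6 × 5 × 4 × 3 × 2 = 720.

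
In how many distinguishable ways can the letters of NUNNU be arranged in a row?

The 5 letters of NUNNU have repeats: N appearing 3 times and U appearing twice.
The number of distinct arrangements is 5!/(3!·2!) = 120/12 = 10.

10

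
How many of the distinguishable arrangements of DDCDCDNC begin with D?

140

Fix D in the first position and arrange the remaining 7 letters.
Those 7 letters have C appearing 3 times and D appearing 3 times, giving (7)!/(3!·3!) = 140.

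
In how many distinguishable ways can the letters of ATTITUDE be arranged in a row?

The 8 letters of ATTITUDE have repeats: T appearing 3 times.
So there are 8! / (3!) = 6720 distinguishable arrangements.

6720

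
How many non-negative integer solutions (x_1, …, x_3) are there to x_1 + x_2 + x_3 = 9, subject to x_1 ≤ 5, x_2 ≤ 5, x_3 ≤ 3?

Ignoring the caps, the number of non-negative solutions to x_1+…+x_3 = 9 is C(11,2) = 55.
Subtract solutions that violate a single cap (substitute x_i' = x_i − (cap_i+1)): x_1 ≥ 6 gives C(5,2) = 10; x_2 ≥ 6 gives C(5,2) = 10; x_3 ≥ 4 gives C(7,2) = 21. Together 41.
No two caps can be exceeded simultaneously, so the pair terms are all 0.
By inclusion–exclusion the count is 55 − 41 + 0 = 14.

14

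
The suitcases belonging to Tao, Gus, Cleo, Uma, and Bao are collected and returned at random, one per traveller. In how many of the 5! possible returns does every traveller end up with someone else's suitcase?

44

Count assignments avoiding every fixed point. For any j of the 5 travellers fixed to their own suitcase, the other 5−j can be arranged in (5−j)! ways.
By inclusion–exclusion this is Σ_{j=0}^{5} (−1)^j C(5,j)·(5−j)!.
Computing: 120 − 120 + 60 − 20 + 5 − 1 = 44.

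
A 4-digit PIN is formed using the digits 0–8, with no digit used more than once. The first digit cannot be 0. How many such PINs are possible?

The first digit has 9−1 = 8 choices (anything except 0).
The remaining 3 digits are filled from the other 8 symbols without repetition: 8 × 7 × 6 = 336.
Total: 8 × 336 = 2688.

2688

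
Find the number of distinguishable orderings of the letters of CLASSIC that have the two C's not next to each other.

There are 7!/(2!·2!) = 1260 arrangements of CLASSIC in total.
Arrangements with the C's together: treat CC as one letter, giving (6)!/(2!) = 360.
Hence 1260 − 360 = 900.

900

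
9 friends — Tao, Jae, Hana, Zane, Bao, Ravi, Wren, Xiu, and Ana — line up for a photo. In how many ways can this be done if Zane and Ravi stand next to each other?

Treat {Zane, Ravi} as a single unit. There are 8 units to order, and the pair itself can be ordered 2 ways.
So the count is 2·(8)! = 80640.

80640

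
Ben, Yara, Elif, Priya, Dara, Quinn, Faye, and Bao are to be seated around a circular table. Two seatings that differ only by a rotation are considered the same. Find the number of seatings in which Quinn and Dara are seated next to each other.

Treat {Quinn, Dara} as one unit (2 internal orders) and seat the resulting 7 units around the table: (6)! circular arrangements.
So 2 × (6)! = 2 × 720 = 1440.

1440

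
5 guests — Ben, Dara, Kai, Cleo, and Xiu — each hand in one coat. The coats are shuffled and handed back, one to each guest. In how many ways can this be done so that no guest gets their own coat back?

This is the derangement count D_5: permutations of 5 items with no fixed point.
By inclusion–exclusion this is Σ_{j=0}^{5} (−1)^j C(5,j)·(5−j)!.
Computing: 120 − 120 + 60 − 20 + 5 − 1 = 44.

44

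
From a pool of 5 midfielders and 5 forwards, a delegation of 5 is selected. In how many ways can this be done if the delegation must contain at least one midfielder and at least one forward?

250

With no constraint there are C(10,5) = 252 possible selections.
Subtract selections that omit an entire group: no midfielders → C(5,5) = 1; no forwards → C(5,5) = 1.
Both groups omitted at once is impossible, so 252 − 2 = 250.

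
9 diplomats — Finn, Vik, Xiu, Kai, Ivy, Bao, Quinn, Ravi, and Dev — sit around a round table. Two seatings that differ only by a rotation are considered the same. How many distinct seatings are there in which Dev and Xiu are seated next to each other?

10080

Treat {Dev, Xiu} as one unit (2 internal orders) and seat the resulting 8 units around the table: (7)! circular arrangements.
So 2 × (7)! = 2 × 5040 = 10080.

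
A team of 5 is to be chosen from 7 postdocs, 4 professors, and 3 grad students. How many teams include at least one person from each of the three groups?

With no constraint there are C(14,5) = 2002 possible selections.
Selections missing a whole group: no postdocs → C(7,5) = 21; no professors → C(10,5) = 252; no grad students → C(11,5) = 462.
Add back selections omitting two groups (i.e. drawn from a single group): C(7,5) + C(4,5) + C(3,5) = 21.
By inclusion–exclusion: 2002 − 735 + 21 = 1288.

1288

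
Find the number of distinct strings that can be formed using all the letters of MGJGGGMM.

MGJGGGMM has 8 letters with G appearing 4 times and M appearing 3 times.
So there are 8! / (4!·3!) = 280 distinguishable arrangements.

280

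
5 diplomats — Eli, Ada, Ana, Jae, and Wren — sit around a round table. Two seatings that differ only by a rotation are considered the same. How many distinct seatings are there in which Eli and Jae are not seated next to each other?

Without the restriction there are (4)! = 24 seatings.
Those with Eli next to Jae: fuse the pair into one unit and seat 4 units around a circle — 2·(3)! = 12.
Subtracting, 24 − 12 = 12.

12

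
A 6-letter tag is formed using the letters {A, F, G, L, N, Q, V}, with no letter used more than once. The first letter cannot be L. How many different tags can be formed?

The first letter has 7−1 = 6 choices (anything except L).
The remaining 5 letters are filled from the other 6 symbols without repetition: 6 × 5 × 4 × 3 × 2 = 720.
Total: 6 × 720 = 4320.

4320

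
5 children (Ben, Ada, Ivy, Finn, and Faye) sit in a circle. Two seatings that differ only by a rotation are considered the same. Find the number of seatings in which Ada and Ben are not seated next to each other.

12

Without the restriction there are (4)! = 24 seatings.
Seatings with Ada beside Ben: treat them as a block with 2 internal orders, giving 2 × (3)! = 12.
Subtracting, 24 − 12 = 12.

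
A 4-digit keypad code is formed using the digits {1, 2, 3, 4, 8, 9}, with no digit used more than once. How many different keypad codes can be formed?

360

With no repetition, fill the 4 digits in order: 6 choices, then 5, down to 3.
That product is 6 × 5 × 4 × 3 = 360.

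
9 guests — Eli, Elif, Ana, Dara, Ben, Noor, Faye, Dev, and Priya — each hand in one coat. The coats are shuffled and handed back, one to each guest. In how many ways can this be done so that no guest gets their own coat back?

133496

This is the derangement count D_9: permutations of 9 items with no fixed point.
By inclusion–exclusion this is Σ_{j=0}^{9} (−1)^j C(9,j)·(9−j)!.
Computing: 362880 − 362880 + 181440 − 60480 + 15120 − 3024 + 504 − 72 + 9 − 1 = 133496.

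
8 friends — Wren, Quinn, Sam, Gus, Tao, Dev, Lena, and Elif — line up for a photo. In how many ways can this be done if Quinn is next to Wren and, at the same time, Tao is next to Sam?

2880

Treat {Quinn,Wren} as one block (2 orders) and {Tao,Sam} as another (2 orders).
That leaves 6 units to arrange: 2 × 2 × 6! = 4 × 720 = 2880.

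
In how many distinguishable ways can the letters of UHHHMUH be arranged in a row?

105

The 7 letters of UHHHMUH have repeats: H appearing 4 times and U appearing twice.
Dividing 7! = 5040 by 4!·2! = 48 for the repeated letters gives 105.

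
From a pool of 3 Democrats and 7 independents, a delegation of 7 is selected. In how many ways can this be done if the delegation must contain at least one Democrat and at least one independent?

With no constraint there are C(10,7) = 120 possible selections.
Subtract selections that omit an entire group: no Democrats → C(7,7) = 1; no independents → C(3,7) = 0.
Both groups omitted at once is impossible, so 120 − 1 = 119.

119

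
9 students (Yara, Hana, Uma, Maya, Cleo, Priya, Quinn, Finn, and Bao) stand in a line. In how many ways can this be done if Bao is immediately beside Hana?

80640

Place the 7 others and the Bao-Hana pair as 8 objects in a line; the pair has 2 internal arrangements.
That gives 2 × 8! = 2 × 40320 = 80640.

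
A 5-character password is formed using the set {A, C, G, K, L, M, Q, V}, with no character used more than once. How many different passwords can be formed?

6720

Choose and order 5 of the 8 symbols: the first character has 8 options, the next 7, and so on down to 4.
8 × 7 × 6 × 5 × 4 = 6720.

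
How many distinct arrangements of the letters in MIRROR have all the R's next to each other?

Treat the 3 copies of R as a single block. The multiset to arrange is then {RRR, I, M, O}, 4 items in all.
All 4 items are distinct, so there are (4)! = 24 arrangements.

24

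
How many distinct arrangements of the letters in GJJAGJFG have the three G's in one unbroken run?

Treat the 3 copies of G as a single block. The multiset to arrange is then {GGG, A, F, J, J, J}, 6 items in all.
That gives (6)!/(3!) = 120 arrangements.

120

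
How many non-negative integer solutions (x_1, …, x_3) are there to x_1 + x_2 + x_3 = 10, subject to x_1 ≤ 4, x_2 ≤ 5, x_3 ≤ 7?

24

Without the upper bounds there are C(12,2) = 66 ways to split 10 among 3 variables.
Subtract solutions that violate a single cap (substitute x_i' = x_i − (cap_i+1)): x_1 ≥ 5 gives C(7,2) = 21; x_2 ≥ 6 gives C(6,2) = 15; x_3 ≥ 8 gives C(4,2) = 6. Together 42.
No two caps can be exceeded simultaneously, so the pair terms are all 0.
By inclusion–exclusion the count is 66 − 42 + 0 = 24.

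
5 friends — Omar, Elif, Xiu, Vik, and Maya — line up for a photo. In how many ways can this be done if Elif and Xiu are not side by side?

Of the 5! = 120 arrangements, those with Elif and Xiu adjacent number 2 × 4! = 48 (treat the pair as a block with 2 internal orders).
So 120 − 48 = 72 arrangements keep them apart.

72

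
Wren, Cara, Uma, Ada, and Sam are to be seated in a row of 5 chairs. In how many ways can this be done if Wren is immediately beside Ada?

48

Place the 3 others and the Wren-Ada pair as 4 objects in a line; the pair has 2 internal arrangements.
So the count is 2·(4)! = 48.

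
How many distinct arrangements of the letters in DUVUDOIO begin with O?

1260

Fix O in the first position and arrange the remaining 7 letters.
Those 7 letters have D appearing twice and U appearing twice, giving (7)!/(2!·2!) = 1260.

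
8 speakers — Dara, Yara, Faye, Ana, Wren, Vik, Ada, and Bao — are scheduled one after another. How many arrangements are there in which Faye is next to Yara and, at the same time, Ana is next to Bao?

2880

Treat {Faye,Yara} as one block (2 orders) and {Ana,Bao} as another (2 orders).
That leaves 6 units to arrange: 2 × 2 × 6! = 4 × 720 = 2880.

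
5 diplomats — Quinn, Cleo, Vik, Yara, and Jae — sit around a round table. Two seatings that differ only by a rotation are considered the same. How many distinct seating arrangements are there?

24

Around a circle, 5 distinct people have 5!/5 = (4)! = 24 rotationally distinct seatings.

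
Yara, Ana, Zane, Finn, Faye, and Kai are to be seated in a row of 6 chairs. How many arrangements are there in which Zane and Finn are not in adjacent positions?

480

There are 6! = 720 arrangements in all. If Zane and Finn are adjacent, merging them into one block gives 2·(5)! = 240 arrangements.
Complementary counting: 720 − 240 = 480.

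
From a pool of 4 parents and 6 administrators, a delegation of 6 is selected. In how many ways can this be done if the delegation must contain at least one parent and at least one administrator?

Unrestricted: C(10,6) = 210 ways to pick any 6 of the 10.
Selections missing a whole group: no parents → C(6,6) = 1; no administrators → C(4,6) = 0.
Both groups omitted at once is impossible, so 210 − 1 = 209.

209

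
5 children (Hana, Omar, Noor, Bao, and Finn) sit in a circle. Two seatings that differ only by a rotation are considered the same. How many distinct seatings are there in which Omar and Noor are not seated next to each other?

Without the restriction there are (4)! = 24 seatings.
Those with Omar next to Noor: fuse the pair into one unit and seat 4 units around a circle — 2·(3)! = 12.
Subtracting, 24 − 12 = 12.

12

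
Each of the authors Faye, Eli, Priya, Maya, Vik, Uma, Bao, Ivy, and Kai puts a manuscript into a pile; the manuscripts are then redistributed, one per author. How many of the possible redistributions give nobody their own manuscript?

Count assignments avoiding every fixed point. For any j of the 9 authors fixed to their own manuscript, the other 9−j can be arranged in (9−j)! ways.
By inclusion–exclusion this is Σ_{j=0}^{9} (−1)^j C(9,j)·(9−j)!.
Computing: 362880 − 362880 + 181440 − 60480 + 15120 − 3024 + 504 − 72 + 9 − 1 = 133496.

133496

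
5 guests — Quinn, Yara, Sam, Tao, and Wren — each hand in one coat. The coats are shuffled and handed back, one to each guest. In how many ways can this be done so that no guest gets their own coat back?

Count assignments avoiding every fixed point. For any j of the 5 guests fixed to their own coat, the other 5−j can be arranged in (5−j)! ways.
By inclusion–exclusion this is Σ_{j=0}^{5} (−1)^j C(5,j)·(5−j)!.
Computing: 120 − 120 + 60 − 20 + 5 − 1 = 44.

44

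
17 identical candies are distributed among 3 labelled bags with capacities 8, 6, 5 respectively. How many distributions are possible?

Without the upper bounds there are C(19,2) = 171 ways to split 17 among 3 bags.
Subtract solutions that violate a single cap (substitute x_i' = x_i − (cap_i+1)): x_1 ≥ 9 gives C(10,2) = 45; x_2 ≥ 7 gives C(12,2) = 66; x_3 ≥ 6 gives C(13,2) = 78. Together 189.
Add back pairs where two caps are both exceeded: 3 + 6 + 15 = 24.
By inclusion–exclusion the count is 171 − 189 + 24 = 6.

6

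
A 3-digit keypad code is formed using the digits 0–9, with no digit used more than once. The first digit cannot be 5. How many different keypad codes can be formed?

The first digit has 10−1 = 9 choices (anything except 5).
The remaining 2 digits are filled from the other 9 symbols without repetition: 9 × 8 = 72.
Total: 9 × 72 = 648.

648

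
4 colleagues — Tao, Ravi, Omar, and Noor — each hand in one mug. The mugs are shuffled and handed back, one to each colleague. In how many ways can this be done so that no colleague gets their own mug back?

This is the derangement count D_4: permutations of 4 items with no fixed point.
By inclusion–exclusion this is Σ_{j=0}^{4} (−1)^j C(4,j)·(4−j)!.
Computing: 24 − 24 + 12 − 4 + 1 = 9.

9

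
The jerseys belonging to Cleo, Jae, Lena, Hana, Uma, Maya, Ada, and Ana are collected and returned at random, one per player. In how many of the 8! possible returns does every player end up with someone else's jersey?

14833

Let Aᵢ be the assignments in which player i gets their old jersey. We want the size of the complement of A₁∪…∪A_8.
By inclusion–exclusion this is Σ_{j=0}^{8} (−1)^j C(8,j)·(8−j)!.
Computing: 40320 − 40320 + 20160 − 6720 + 1680 − 336 + 56 − 8 + 1 = 14833.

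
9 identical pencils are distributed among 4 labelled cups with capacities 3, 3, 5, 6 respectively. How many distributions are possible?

Without the upper bounds there are C(12,3) = 220 ways to split 9 among 4 cups.
Subtract solutions that violate a single cap (substitute x_i' = x_i − (cap_i+1)): x_1 ≥ 4 gives C(8,3) = 56; x_2 ≥ 4 gives C(8,3) = 56; x_3 ≥ 6 gives C(6,3) = 20; x_4 ≥ 7 gives C(5,3) = 10. Together 142.
Add back pairs where two caps are both exceeded: 4 + 0 + 0 + 0 + 0 + 0 = 4.
By inclusion–exclusion the count is 220 − 142 + 4 = 82.

82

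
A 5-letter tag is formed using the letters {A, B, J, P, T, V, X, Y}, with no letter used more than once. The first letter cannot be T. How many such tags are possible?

5880

The first letter has 8−1 = 7 choices (anything except T).
The remaining 4 letters are filled from the other 7 symbols without repetition: 7 × 6 × 5 × 4 = 840.
Total: 7 × 840 = 5880.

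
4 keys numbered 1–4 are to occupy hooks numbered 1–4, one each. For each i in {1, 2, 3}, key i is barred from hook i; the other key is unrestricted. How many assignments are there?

Let Aᵢ (for i ∈ {1, 2, 3}) be the placements that put key i in its forbidden hook. Any j of these fix j positions, leaving (4−j)! ways to fill the rest, and there are C(3,j) ways to pick which j.
By inclusion–exclusion, the number of valid placements is Σ_{j=0}^{3} (−1)^j C(3,j)·(4−j)!.
Computing: 24 − 18 + 6 − 1 = 11.

11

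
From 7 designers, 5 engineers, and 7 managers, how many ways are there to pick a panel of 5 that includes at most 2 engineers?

10647

Split by how many engineers are chosen (0 through 2).
Sum: C(5,0)·C(14,5) + C(5,1)·C(14,4) + C(5,2)·C(14,3) = 2002 + 5005 + 3640 = 10647.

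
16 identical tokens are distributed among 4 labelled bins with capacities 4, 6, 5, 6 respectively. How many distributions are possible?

Without the upper bounds there are C(19,3) = 969 ways to split 16 among 4 bins.
Subtract solutions that violate a single cap (substitute x_i' = x_i − (cap_i+1)): x_1 ≥ 5 gives C(14,3) = 364; x_2 ≥ 7 gives C(12,3) = 220; x_3 ≥ 6 gives C(13,3) = 286; x_4 ≥ 7 gives C(12,3) = 220. Together 1090.
Add back pairs where two caps are both exceeded: 35 + 56 + 35 + 20 + 10 + 20 = 176.
By inclusion–exclusion the count is 969 − 1090 + 176 = 55.

55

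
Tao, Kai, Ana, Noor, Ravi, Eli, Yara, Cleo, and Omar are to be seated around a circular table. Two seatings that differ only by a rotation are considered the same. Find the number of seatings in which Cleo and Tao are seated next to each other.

10080

Treat {Cleo, Tao} as one unit (2 internal orders) and seat the resulting 8 units around the table: (7)! circular arrangements.
So 2 × (7)! = 2 × 5040 = 10080.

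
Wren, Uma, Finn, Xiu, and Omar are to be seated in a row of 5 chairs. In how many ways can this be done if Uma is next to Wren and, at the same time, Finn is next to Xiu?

Treat {Uma,Wren} as one block (2 orders) and {Finn,Xiu} as another (2 orders).
That leaves 3 units to arrange: 2 × 2 × 3! = 4 × 6 = 24.

24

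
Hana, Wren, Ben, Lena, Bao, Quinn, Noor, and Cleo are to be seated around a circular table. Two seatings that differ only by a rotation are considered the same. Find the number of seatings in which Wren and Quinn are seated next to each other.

1440

Glue Wren and Quinn into a block (2 internal orders). Seating 7 units around a circle gives (6)! arrangements.
So 2 × (6)! = 2 × 720 = 1440.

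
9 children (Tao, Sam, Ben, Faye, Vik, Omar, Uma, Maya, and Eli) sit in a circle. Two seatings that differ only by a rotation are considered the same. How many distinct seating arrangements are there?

Around a circle, 9 distinct people have 9!/9 = (8)! = 40320 rotationally distinct seatings.

40320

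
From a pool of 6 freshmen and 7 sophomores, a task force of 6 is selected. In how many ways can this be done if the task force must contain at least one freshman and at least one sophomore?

1708

With no constraint there are C(13,6) = 1716 possible selections.
Selections missing a whole group: no freshmen → C(7,6) = 7; no sophomores → C(6,6) = 1.
Both groups omitted at once is impossible, so 1716 − 8 = 1708.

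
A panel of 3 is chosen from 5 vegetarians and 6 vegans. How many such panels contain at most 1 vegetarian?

Split by how many vegetarians are chosen (0 through 1).
Sum: C(5,0)·C(6,3) + C(5,1)·C(6,2) = 20 + 75 = 95.

95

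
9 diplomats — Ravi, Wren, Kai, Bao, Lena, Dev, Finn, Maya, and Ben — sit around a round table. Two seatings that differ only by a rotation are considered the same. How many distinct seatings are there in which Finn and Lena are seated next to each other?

10080

Glue Finn and Lena into a block (2 internal orders). Seating 8 units around a circle gives (7)! arrangements.
So 2 × (7)! = 2 × 5040 = 10080.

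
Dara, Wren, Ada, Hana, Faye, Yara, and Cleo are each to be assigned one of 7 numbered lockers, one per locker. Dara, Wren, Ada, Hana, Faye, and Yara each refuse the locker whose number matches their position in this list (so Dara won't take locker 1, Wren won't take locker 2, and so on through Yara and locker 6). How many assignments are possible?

2119

Let Aᵢ (for 1 ≤ i ≤ 6) be the placements that put person i in their forbidden locker. Any j of these fix j positions, leaving (7−j)! ways to fill the rest, and there are C(6,j) ways to pick which j.
By inclusion–exclusion, the number of valid placements is Σ_{j=0}^{6} (−1)^j C(6,j)·(7−j)!.
Computing: 5040 − 4320 + 1800 − 480 + 90 − 12 + 1 = 2119.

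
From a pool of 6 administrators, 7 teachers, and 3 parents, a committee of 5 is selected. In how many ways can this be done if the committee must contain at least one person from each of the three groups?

Total 5-person selections from all 16: C(16,5) = 4368.
Subtract selections that omit an entire group: no administrators → C(10,5) = 252; no teachers → C(9,5) = 126; no parents → C(13,5) = 1287.
Add back selections omitting two groups (i.e. drawn from a single group): C(6,5) + C(7,5) + C(3,5) = 27.
By inclusion–exclusion: 4368 − 1665 + 27 = 2730.

2730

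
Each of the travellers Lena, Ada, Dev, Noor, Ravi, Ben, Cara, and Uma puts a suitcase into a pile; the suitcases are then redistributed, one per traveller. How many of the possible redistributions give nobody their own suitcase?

Count assignments avoiding every fixed point. For any j of the 8 travellers fixed to their own suitcase, the other 8−j can be arranged in (8−j)! ways.
By inclusion–exclusion this is Σ_{j=0}^{8} (−1)^j C(8,j)·(8−j)!.
Computing: 40320 − 40320 + 20160 − 6720 + 1680 − 336 + 56 − 8 + 1 = 14833.

14833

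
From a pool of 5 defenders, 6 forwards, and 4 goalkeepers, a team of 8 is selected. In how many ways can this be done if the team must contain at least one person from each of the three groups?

Total 8-person selections from all 15: C(15,8) = 6435.
Selections missing a whole group: no defenders → C(10,8) = 45; no forwards → C(9,8) = 9; no goalkeepers → C(11,8) = 165.
Add back selections omitting two groups (i.e. drawn from a single group): C(5,8) + C(6,8) + C(4,8) = 0.
By inclusion–exclusion: 6435 − 219 + 0 = 6216.

6216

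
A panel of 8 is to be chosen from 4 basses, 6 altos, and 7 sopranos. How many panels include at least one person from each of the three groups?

Total 8-person selections from all 17: C(17,8) = 24310.
Selections missing a whole group: no basses → C(13,8) = 1287; no altos → C(11,8) = 165; no sopranos → C(10,8) = 45.
Add back selections omitting two groups (i.e. drawn from a single group): C(4,8) + C(6,8) + C(7,8) = 0.
By inclusion–exclusion: 24310 − 1497 + 0 = 22813.

22813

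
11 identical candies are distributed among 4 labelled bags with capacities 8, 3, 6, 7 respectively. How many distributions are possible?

Ignoring the caps, the number of non-negative solutions to x_1+…+x_4 = 11 is C(14,3) = 364.
Subtract solutions that violate a single cap (substitute x_i' = x_i − (cap_i+1)): x_1 ≥ 9 gives C(5,3) = 10; x_2 ≥ 4 gives C(10,3) = 120; x_3 ≥ 7 gives C(7,3) = 35; x_4 ≥ 8 gives C(6,3) = 20. Together 185.
Add back pairs where two caps are both exceeded: 0 + 0 + 0 + 1 + 0 + 0 = 1.
By inclusion–exclusion the count is 364 − 185 + 1 = 180.

180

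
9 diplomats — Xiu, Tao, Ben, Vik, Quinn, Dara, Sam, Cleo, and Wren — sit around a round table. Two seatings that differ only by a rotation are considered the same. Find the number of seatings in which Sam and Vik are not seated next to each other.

30240

Without the restriction there are (8)! = 40320 seatings.
Those with Sam next to Vik: fuse the pair into one unit and seat 8 units around a circle — 2·(7)! = 10080.
Subtracting, 40320 − 10080 = 30240.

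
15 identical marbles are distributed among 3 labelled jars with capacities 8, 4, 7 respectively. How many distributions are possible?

15

By stars and bars, unrestricted non-negative solutions to x_1+…+x_3 = 15 number C(15+2,2) = 136.
Subtract solutions that violate a single cap (substitute x_i' = x_i − (cap_i+1)): x_1 ≥ 9 gives C(8,2) = 28; x_2 ≥ 5 gives C(12,2) = 66; x_3 ≥ 8 gives C(9,2) = 36. Together 130.
Add back pairs where two caps are both exceeded: 3 + 0 + 6 = 9.
By inclusion–exclusion the count is 136 − 130 + 9 = 15.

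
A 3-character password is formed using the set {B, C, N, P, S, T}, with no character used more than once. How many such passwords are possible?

Choose and order 3 of the 6 symbols: the first character has 6 options, the next 5, then 4.
6 × 5 × 4 = 120.

120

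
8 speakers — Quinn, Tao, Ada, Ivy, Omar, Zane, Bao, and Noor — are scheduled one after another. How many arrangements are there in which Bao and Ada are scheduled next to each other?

Glue Bao and Ada into one block (2 internal orders), leaving 7 units to arrange in a row.
That gives 2 × 7! = 2 × 5040 = 10080.

10080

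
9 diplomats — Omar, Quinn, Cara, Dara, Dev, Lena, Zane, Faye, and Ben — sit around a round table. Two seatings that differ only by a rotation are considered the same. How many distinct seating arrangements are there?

Around a circle, 9 distinct people have 9!/9 = (8)! = 40320 rotationally distinct seatings.

40320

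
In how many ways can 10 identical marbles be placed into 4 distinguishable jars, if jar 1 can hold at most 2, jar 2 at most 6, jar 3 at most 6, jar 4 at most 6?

Ignoring the caps, the number of non-negative solutions to x_1+…+x_4 = 10 is C(13,3) = 286.
Subtract solutions that violate a single cap (substitute x_i' = x_i − (cap_i+1)): x_1 ≥ 3 gives C(10,3) = 120; x_2 ≥ 7 gives C(6,3) = 20; x_3 ≥ 7 gives C(6,3) = 20; x_4 ≥ 7 gives C(6,3) = 20. Together 180.
Add back pairs where two caps are both exceeded: 1 + 1 + 1 + 0 + 0 + 0 = 3.
By inclusion–exclusion the count is 286 − 180 + 3 = 109.

109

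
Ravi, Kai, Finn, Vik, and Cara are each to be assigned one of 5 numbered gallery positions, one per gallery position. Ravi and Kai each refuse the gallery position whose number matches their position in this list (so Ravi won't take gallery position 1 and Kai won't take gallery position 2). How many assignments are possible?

Let Aᵢ (for i ∈ {1, 2}) be the placements that put person i in their forbidden gallery position. Any j of these fix j positions, leaving (5−j)! ways to fill the rest, and there are C(2,j) ways to pick which j.
By inclusion–exclusion, the number of valid placements is Σ_{j=0}^{2} (−1)^j C(2,j)·(5−j)!.
Computing: 120 − 48 + 6 = 78.

78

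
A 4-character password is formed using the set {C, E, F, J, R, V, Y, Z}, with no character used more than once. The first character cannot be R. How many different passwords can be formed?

1470

The first character has 8−1 = 7 choices (anything except R).
The remaining 3 characters are filled from the other 7 symbols without repetition: 7 × 6 × 5 = 210.
Total: 7 × 210 = 1470.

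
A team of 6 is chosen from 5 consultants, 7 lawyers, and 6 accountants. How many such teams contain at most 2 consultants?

Split by how many consultants are chosen (0 through 2).
Sum: C(5,0)·C(13,6) + C(5,1)·C(13,5) + C(5,2)·C(13,4) = 1716 + 6435 + 7150 = 15301.

15301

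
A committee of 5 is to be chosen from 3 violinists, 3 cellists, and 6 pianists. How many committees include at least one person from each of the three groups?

540

Total 5-person selections from all 12: C(12,5) = 792.
Selections missing a whole group: no violinists → C(9,5) = 126; no cellists → C(9,5) = 126; no pianists → C(6,5) = 6.
Add back selections omitting two groups (i.e. drawn from a single group): C(3,5) + C(3,5) + C(6,5) = 6.
By inclusion–exclusion: 792 − 258 + 6 = 540.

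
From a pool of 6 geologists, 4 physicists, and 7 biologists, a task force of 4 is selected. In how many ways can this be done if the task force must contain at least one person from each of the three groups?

With no constraint there are C(17,4) = 2380 possible selections.
Selections missing a whole group: no geologists → C(11,4) = 330; no physicists → C(13,4) = 715; no biologists → C(10,4) = 210.
Add back selections omitting two groups (i.e. drawn from a single group): C(6,4) + C(4,4) + C(7,4) = 51.
By inclusion–exclusion: 2380 − 1255 + 51 = 1176.

1176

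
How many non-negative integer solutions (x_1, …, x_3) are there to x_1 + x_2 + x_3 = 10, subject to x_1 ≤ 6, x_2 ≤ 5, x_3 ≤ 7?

By stars and bars, unrestricted non-negative solutions to x_1+…+x_3 = 10 number C(10+2,2) = 66.
Subtract solutions that violate a single cap (substitute x_i' = x_i − (cap_i+1)): x_1 ≥ 7 gives C(5,2) = 10; x_2 ≥ 6 gives C(6,2) = 15; x_3 ≥ 8 gives C(4,2) = 6. Together 31.
No two caps can be exceeded simultaneously, so the pair terms are all 0.
By inclusion–exclusion the count is 66 − 31 + 0 = 35.

35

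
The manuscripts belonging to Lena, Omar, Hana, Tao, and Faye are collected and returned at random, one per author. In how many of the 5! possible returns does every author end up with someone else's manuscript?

44

Count assignments avoiding every fixed point. For any j of the 5 authors fixed to their own manuscript, the other 5−j can be arranged in (5−j)! ways.
By inclusion–exclusion this is Σ_{j=0}^{5} (−1)^j C(5,j)·(5−j)!.
Computing: 120 − 120 + 60 − 20 + 5 − 1 = 44.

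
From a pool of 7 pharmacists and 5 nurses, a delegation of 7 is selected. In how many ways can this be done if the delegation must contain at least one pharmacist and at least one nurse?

With no constraint there are C(12,7) = 792 possible selections.
Subtract selections that omit an entire group: no pharmacists → C(5,7) = 0; no nurses → C(7,7) = 1.
Both groups omitted at once is impossible, so 792 − 1 = 791.

791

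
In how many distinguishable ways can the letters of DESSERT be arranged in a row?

DESSERT has 7 letters with E appearing twice and S appearing twice.
Dividing 7! = 5040 by 2!·2! = 4 for the repeated letters gives 1260.

1260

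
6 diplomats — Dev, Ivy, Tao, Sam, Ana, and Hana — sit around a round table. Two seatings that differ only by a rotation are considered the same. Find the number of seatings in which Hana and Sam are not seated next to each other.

72

Without the restriction there are (5)! = 120 seatings.
Those with Hana next to Sam: fuse the pair into one unit and seat 5 units around a circle — 2·(4)! = 48.
Subtracting, 120 − 48 = 72.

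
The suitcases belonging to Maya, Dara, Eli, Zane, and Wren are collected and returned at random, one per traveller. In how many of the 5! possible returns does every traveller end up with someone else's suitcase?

44

This is the derangement count D_5: permutations of 5 items with no fixed point.
By inclusion–exclusion this is Σ_{j=0}^{5} (−1)^j C(5,j)·(5−j)!.
Computing: 120 − 120 + 60 − 20 + 5 − 1 = 44.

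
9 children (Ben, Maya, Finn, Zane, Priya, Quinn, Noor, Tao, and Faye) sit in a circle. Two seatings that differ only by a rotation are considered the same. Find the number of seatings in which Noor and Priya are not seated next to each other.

30240

All circular seatings of 9 people number (8)! = 40320.
Seatings with Noor beside Priya: treat them as a block with 2 internal orders, giving 2 × (7)! = 10080.
Subtracting, 40320 − 10080 = 30240.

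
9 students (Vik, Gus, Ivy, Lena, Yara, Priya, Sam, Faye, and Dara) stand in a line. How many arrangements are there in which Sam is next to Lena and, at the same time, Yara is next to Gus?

Treat {Sam,Lena} as one block (2 orders) and {Yara,Gus} as another (2 orders).
That leaves 7 units to arrange: 2 × 2 × 7! = 4 × 5040 = 20160.

20160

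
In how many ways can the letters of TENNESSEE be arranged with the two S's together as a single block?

840

Treat the 2 copies of S as a single block. The multiset to arrange is then {SS, E, E, E, E, N, N, T}, 8 items in all.
That gives (8)!/(4!·2!) = 840 arrangements.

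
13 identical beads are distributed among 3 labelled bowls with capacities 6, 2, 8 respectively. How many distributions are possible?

9

Without the upper bounds there are C(15,2) = 105 ways to split 13 among 3 bowls.
Subtract solutions that violate a single cap (substitute x_i' = x_i − (cap_i+1)): x_1 ≥ 7 gives C(8,2) = 28; x_2 ≥ 3 gives C(12,2) = 66; x_3 ≥ 9 gives C(6,2) = 15. Together 109.
Add back pairs where two caps are both exceeded: 10 + 0 + 3 = 13.
By inclusion–exclusion the count is 105 − 109 + 13 = 9.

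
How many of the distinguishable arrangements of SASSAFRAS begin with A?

840

With the first slot taken by A, it remains to arrange the other 8 letters (SSSAFRAS).
Those 8 letters have A appearing twice and S appearing 4 times, giving (8)!/(4!·2!) = 840.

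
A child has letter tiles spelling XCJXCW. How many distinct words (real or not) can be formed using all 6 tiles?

The 6 letters of XCJXCW have repeats: C appearing twice and X appearing twice.
So there are 6! / (2!·2!) = 180 distinguishable arrangements.

180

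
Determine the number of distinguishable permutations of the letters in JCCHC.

Letter multiplicities in JCCHC: C×3, H×1, J×1.
The number of distinct arrangements is 5!/(3!) = 120/6 = 20.

20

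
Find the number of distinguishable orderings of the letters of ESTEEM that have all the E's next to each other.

24

Treat the 3 copies of E as a single block. The multiset to arrange is then {EEE, M, S, T}, 4 items in all.
All 4 items are distinct, so there are (4)! = 24 arrangements.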